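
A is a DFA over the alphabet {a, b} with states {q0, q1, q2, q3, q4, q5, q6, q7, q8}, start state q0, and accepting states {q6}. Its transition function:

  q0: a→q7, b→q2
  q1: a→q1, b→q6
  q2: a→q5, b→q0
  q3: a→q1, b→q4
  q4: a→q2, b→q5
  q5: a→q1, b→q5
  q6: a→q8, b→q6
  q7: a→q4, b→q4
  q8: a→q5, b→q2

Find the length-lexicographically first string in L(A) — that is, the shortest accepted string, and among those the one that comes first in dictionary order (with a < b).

A breadth-first search from q0 reaches an accepting state first via the path q0 → q2 → q5 → q1 → q6 on input baab.
No string of length < 4 is accepted (BFS exhausts all shorter strings without reaching an accepting state), and baab is the lexicographically least accepting string of length 4.

baab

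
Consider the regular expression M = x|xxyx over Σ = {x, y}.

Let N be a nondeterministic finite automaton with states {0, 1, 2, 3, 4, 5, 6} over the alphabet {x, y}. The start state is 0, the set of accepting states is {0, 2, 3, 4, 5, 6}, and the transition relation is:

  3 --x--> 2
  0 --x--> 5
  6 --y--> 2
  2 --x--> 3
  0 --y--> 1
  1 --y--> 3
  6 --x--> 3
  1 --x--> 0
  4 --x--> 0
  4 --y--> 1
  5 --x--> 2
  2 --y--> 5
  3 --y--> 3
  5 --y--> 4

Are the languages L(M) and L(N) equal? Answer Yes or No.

The empty string ε is accepted by N but rejected by M.
So L(M) ≠ L(N).

No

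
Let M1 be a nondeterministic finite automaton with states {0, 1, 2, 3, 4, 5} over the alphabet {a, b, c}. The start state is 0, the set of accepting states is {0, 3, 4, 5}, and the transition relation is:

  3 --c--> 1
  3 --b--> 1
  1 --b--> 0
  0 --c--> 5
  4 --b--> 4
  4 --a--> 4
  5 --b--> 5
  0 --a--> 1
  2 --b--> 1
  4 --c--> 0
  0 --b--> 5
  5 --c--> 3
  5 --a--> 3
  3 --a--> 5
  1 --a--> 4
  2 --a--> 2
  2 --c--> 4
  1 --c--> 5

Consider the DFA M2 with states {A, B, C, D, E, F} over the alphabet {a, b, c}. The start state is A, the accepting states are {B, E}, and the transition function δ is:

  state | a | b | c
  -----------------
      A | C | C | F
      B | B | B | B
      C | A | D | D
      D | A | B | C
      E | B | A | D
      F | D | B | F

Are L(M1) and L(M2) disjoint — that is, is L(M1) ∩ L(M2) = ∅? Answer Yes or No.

The string cb is accepted by both M1 and M2.
Hence L(M1) ∩ L(M2) ≠ ∅.

No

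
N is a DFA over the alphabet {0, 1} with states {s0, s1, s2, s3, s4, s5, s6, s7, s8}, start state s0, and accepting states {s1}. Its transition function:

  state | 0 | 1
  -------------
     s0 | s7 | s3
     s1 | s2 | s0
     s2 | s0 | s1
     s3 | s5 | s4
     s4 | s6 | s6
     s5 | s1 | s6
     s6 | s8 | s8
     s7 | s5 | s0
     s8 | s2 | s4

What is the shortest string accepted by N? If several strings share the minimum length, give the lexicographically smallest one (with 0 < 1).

A breadth-first search from s0 reaches an accepting state first via the path s0 → s7 → s5 → s1 on input 000.
No string of length < 3 is accepted (BFS exhausts all shorter strings without reaching an accepting state), and 000 is the lexicographically least accepting string of length 3.

000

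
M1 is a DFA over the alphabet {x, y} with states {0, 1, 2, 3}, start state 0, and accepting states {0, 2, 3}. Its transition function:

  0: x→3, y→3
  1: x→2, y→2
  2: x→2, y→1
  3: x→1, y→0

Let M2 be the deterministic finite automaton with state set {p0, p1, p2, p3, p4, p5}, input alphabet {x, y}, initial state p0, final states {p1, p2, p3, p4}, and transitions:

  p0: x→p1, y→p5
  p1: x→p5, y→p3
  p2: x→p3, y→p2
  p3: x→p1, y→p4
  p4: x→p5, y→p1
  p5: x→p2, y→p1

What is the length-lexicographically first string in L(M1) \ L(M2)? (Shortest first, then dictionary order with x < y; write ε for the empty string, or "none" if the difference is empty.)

ε

The empty string ε is accepted by M1 but not by M2.
Since ε is the unique shortest string, it is the required witness.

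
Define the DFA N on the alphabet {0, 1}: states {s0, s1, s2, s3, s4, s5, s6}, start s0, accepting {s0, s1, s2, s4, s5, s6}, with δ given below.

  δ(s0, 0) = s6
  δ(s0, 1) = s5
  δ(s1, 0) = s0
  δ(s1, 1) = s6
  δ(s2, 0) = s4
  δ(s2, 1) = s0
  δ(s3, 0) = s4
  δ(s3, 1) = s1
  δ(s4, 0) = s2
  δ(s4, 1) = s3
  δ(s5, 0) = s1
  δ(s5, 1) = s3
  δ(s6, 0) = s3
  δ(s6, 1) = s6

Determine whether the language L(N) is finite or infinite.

infinite

State s0 is reachable from the start and can reach an accepting state, and it lies on the cycle s0 → s5 → s1 → s0.
Traversing that cycle any number of times yields accepted strings of unbounded length, so the language is infinite.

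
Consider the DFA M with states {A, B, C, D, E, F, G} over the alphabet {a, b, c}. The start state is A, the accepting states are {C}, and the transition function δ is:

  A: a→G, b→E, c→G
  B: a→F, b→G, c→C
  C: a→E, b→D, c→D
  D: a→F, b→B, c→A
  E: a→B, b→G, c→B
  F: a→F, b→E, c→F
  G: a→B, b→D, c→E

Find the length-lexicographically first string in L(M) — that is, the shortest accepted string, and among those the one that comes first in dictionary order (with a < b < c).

aac

A breadth-first search from A reaches an accepting state first via the path A → G → B → C on input aac.
No string of length < 3 is accepted (BFS exhausts all shorter strings without reaching an accepting state), and aac is the lexicographically least accepting string of length 3.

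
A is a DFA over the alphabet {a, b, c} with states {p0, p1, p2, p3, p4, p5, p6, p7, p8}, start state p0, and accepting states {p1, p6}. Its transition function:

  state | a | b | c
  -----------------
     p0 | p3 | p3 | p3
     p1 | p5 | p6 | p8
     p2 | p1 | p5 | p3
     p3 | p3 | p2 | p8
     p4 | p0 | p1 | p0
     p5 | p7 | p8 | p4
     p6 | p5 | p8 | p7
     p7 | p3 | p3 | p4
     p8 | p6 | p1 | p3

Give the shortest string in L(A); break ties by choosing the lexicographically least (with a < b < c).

aba

A breadth-first search from p0 reaches an accepting state first via the path p0 → p3 → p2 → p1 on input aba.
No string of length < 3 is accepted (BFS exhausts all shorter strings without reaching an accepting state), and aba is the lexicographically least accepting string of length 3.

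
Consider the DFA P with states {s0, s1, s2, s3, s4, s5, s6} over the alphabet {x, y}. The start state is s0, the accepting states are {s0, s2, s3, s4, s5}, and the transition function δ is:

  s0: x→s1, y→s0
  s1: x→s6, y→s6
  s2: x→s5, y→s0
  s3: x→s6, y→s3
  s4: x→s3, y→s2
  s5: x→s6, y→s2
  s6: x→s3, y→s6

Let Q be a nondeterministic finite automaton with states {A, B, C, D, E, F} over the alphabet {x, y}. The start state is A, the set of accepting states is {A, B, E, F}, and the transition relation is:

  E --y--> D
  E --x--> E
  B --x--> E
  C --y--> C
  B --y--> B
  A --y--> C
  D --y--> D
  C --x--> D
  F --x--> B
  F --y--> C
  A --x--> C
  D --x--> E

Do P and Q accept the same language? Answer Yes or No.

The string y is accepted by P but rejected by Q.
So L(P) ≠ L(Q).

No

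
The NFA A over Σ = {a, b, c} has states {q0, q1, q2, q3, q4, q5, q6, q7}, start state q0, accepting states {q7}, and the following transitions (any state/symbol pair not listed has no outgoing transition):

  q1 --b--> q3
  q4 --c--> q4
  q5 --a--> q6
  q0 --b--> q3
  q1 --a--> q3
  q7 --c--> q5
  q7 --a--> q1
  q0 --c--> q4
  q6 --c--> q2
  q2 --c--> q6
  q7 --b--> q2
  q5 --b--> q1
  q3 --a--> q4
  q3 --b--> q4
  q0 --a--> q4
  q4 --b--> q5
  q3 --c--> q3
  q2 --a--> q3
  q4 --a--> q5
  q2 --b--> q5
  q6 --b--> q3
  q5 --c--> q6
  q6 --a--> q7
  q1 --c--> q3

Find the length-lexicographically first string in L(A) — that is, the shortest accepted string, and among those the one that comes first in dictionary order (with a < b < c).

aaaa

A breadth-first search from q0 reaches an accepting state first via the path q0 → q4 → q5 → q6 → q7 on input aaaa.
No string of length < 4 is accepted (BFS exhausts all shorter strings without reaching an accepting state), and aaaa is the lexicographically least accepting string of length 4.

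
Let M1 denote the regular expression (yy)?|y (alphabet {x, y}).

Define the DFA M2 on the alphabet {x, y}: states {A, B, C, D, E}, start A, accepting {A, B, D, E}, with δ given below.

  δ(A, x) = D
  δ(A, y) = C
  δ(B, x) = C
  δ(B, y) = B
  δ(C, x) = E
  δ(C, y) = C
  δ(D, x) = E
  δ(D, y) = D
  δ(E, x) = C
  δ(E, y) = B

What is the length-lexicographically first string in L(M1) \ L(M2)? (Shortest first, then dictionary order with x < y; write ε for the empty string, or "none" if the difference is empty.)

The string y is accepted by M1 but not by M2.
No shorter string lies in the difference, and y is the lexicographically first length-1 string in L(M1) \ L(M2).

y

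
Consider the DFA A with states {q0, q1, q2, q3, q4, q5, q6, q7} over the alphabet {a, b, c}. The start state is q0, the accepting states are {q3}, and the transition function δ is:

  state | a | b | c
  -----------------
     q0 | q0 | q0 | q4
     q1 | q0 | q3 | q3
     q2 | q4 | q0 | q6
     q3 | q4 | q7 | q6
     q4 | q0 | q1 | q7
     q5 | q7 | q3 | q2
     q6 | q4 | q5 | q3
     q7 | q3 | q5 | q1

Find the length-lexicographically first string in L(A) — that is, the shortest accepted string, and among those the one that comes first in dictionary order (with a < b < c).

A breadth-first search from q0 reaches an accepting state first via the path q0 → q4 → q1 → q3 on input cbb.
No string of length < 3 is accepted (BFS exhausts all shorter strings without reaching an accepting state), and cbb is the lexicographically least accepting string of length 3.

cbb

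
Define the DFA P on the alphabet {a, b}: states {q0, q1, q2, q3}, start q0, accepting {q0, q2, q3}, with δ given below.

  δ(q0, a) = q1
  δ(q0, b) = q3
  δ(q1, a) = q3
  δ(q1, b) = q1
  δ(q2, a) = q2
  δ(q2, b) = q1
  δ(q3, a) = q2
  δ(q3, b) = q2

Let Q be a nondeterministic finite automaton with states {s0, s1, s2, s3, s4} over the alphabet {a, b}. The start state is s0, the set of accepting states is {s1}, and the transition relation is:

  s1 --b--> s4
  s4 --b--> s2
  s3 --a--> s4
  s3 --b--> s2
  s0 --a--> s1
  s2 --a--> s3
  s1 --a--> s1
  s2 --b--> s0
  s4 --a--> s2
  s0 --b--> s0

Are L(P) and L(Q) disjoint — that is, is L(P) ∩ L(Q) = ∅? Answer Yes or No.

The string aa is accepted by both P and Q.
Hence L(P) ∩ L(Q) ≠ ∅.

No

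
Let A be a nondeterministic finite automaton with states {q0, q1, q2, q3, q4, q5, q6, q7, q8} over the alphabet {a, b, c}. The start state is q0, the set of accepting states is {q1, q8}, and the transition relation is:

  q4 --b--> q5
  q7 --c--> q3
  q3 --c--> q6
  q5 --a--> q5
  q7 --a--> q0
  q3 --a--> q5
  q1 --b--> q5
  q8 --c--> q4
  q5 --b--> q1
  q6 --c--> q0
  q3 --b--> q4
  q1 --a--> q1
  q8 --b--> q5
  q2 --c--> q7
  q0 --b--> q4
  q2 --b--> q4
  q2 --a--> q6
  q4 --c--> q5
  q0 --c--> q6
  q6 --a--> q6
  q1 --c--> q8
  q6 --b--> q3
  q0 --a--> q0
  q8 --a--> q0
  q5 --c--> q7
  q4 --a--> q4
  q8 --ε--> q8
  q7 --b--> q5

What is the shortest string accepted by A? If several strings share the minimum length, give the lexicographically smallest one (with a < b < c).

A breadth-first search from q0 reaches an accepting state first via the path q0 → q4 → q5 → q1 on input bbb.
No string of length < 3 is accepted (BFS exhausts all shorter strings without reaching an accepting state), and bbb is the lexicographically least accepting string of length 3.

bbb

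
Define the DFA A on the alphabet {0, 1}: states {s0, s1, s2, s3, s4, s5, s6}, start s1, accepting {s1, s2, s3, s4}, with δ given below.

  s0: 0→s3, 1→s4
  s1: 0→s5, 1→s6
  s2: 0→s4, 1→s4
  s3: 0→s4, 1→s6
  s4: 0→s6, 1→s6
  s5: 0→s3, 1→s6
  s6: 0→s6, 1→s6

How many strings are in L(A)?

The useful subgraph on states {s1, s3, s4, s5} is acyclic, so L(A) is finite; the longest accepting path visits 4 useful states, giving maximum string length 3.
Counting accepting paths from s1 by length: 1 of length 0, 1 of length 2, 1 of length 3. Total 3.

3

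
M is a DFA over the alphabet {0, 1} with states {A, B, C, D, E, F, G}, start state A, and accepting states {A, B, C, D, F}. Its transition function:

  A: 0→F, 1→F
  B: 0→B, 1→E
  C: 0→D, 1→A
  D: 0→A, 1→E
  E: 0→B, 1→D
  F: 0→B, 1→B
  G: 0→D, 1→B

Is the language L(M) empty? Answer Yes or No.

No

The empty string ε is accepted: the run A ends in the accepting state A.
Since at least one string is accepted, L(M) is not empty.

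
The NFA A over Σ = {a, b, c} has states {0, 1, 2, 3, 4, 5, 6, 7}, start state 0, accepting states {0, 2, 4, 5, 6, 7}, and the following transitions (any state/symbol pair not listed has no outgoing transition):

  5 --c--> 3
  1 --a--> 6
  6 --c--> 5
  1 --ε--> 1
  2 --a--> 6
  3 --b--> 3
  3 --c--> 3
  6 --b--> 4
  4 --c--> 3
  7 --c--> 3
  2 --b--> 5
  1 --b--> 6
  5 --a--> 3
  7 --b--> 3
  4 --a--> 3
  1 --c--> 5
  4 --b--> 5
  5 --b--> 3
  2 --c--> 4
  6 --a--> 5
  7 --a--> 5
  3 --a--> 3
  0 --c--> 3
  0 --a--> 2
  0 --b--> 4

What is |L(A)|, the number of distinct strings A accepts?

12

The useful subgraph on states {0, 2, 4, 5, 6} is acyclic, so L(A) is finite; the longest accepting path visits 5 useful states, giving maximum string length 4.
Counting accepting paths from 0 by length: 1 of length 0, 2 of length 1, 4 of length 2, 4 of length 3, 1 of length 4. Total 12.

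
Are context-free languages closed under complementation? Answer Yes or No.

No

CFLs are closed under union, so if they were also closed under complement they would be closed under intersection by De Morgan (L₁ ∩ L₂ is the complement of the union of the complements). But {aⁿbⁿcᵐ} ∩ {aᵐbⁿcⁿ} = {aⁿbⁿcⁿ} is not context-free although both operands are.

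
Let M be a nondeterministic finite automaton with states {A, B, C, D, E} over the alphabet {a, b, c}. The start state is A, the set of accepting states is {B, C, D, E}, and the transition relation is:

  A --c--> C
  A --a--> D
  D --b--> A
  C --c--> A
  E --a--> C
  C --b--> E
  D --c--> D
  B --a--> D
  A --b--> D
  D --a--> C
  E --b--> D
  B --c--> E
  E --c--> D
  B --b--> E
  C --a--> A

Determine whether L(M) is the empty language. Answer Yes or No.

No

The string a is accepted: the run A → D ends in the accepting state D.
Since at least one string is accepted, L(M) is not empty.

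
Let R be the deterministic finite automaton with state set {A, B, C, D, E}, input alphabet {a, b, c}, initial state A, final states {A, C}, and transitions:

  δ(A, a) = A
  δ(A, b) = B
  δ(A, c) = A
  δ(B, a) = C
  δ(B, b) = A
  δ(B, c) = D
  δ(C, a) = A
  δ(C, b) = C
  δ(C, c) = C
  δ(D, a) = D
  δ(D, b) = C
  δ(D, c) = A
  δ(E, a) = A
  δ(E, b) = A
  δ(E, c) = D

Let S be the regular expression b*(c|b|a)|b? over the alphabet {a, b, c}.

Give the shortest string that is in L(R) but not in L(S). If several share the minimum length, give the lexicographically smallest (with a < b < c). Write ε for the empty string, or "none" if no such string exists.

The string aa is accepted by R but not by S.
No shorter string lies in the difference, and aa is the lexicographically first length-2 string in L(R) \ L(S).

aa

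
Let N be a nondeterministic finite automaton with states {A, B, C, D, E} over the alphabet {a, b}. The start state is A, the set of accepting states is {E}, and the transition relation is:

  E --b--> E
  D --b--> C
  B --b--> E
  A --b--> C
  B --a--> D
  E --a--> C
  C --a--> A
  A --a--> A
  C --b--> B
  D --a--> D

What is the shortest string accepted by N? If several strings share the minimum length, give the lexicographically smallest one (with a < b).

A breadth-first search from A reaches an accepting state first via the path A → C → B → E on input bbb.
No string of length < 3 is accepted (BFS exhausts all shorter strings without reaching an accepting state), and bbb is the lexicographically least accepting string of length 3.

bbb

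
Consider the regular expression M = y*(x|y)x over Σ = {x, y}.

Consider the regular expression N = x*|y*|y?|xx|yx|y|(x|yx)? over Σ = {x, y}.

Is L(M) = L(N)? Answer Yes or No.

The string yxx is accepted by M but rejected by N.
So L(M) ≠ L(N).

No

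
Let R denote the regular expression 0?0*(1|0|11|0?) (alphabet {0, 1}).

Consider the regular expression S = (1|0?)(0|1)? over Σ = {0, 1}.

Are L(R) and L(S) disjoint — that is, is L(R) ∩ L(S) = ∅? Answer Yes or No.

No

The empty string ε is accepted by both R and S.
Hence L(R) ∩ L(S) ≠ ∅.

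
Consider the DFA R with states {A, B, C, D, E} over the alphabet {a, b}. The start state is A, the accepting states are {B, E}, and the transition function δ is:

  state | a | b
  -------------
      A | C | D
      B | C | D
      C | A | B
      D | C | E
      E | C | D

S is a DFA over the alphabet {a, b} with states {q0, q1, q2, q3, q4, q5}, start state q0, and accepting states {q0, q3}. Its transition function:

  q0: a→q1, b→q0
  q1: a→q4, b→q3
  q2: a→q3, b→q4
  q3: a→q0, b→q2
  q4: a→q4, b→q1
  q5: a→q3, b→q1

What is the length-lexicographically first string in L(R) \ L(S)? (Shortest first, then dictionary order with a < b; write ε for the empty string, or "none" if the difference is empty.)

aaab

The string aaab is accepted by R but not by S.
No shorter string lies in the difference, and aaab is the lexicographically first length-4 string in L(R) \ L(S).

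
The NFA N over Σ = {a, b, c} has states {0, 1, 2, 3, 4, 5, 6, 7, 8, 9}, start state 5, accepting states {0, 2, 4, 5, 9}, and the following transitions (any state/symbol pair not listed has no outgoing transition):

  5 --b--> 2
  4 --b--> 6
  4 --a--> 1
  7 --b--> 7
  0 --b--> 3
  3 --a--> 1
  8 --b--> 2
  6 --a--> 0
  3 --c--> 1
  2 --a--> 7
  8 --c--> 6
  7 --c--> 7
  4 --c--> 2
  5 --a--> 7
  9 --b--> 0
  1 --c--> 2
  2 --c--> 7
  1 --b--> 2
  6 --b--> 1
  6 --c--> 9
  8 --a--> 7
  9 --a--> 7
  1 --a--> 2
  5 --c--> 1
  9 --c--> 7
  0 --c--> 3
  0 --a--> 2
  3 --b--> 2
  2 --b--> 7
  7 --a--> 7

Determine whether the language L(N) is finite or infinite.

finite

The useful states (reachable from 5 and able to reach an accepting state) are {1, 2, 5}.
Restricted to these states the transition graph has no cycle, so every accepting path has bounded length and L is finite.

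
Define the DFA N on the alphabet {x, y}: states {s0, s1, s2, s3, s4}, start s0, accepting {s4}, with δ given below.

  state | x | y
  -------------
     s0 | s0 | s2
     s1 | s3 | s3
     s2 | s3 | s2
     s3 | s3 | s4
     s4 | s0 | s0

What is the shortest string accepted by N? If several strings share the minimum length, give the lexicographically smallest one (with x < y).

A breadth-first search from s0 reaches an accepting state first via the path s0 → s2 → s3 → s4 on input yxy.
No string of length < 3 is accepted (BFS exhausts all shorter strings without reaching an accepting state), and yxy is the lexicographically least accepting string of length 3.

yxy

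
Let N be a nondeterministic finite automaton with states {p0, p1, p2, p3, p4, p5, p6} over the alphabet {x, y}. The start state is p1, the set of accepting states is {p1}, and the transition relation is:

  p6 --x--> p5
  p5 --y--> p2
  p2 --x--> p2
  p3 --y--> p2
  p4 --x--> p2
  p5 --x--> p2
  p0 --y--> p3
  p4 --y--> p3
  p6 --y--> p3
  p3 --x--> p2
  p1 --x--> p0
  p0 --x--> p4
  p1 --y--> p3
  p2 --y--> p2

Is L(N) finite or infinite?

The useful states (reachable from p1 and able to reach an accepting state) are {p1}.
Restricted to these states the transition graph has no cycle, so every accepting path has bounded length and L is finite.

finite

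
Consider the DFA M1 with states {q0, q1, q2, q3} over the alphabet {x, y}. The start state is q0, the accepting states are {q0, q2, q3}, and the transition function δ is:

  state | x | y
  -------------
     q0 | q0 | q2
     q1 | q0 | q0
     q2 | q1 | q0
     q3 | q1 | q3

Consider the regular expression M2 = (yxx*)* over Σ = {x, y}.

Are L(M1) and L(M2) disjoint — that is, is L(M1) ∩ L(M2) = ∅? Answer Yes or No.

The empty string ε is accepted by both M1 and M2.
Hence L(M1) ∩ L(M2) ≠ ∅.

No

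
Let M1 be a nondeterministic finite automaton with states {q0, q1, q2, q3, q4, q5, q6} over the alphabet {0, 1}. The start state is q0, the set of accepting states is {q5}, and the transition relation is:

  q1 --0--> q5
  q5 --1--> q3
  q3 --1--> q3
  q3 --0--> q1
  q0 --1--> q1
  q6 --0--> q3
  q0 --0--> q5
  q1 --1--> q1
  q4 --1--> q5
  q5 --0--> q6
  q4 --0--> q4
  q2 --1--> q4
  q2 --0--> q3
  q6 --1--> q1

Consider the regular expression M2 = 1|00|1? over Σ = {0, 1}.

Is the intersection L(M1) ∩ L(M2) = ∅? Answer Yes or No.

Yes

Converting the expression M2 to a DFA (subset construction, then merging equivalent states) gives the minimal DFA with states {r0, r1, r2, r3}, start state r0, accepting states {r0, r2} and transitions r0: 0→r1, 1→r2; r1: 0→r2, 1→r3; r2: 0→r3, 1→r3; r3: 0→r3, 1→r3.
Exploring the product automaton M1 × M2 from the start pair (q0, r0), following both machines on each input symbol, reaches 8 state pairs: (q0, r0), (q5, r1), (q1, r2), (q6, r2), (q3, r3), (q5, r3), (q1, r3), (q6, r3).
M1 accepts in {q5} and M2 accepts in {r0, r2}; no reachable pair has both components accepting, so no string drives both machines to acceptance simultaneously and L(M1) ∩ L(M2) = ∅.
So no string is accepted by both, and the intersection is empty.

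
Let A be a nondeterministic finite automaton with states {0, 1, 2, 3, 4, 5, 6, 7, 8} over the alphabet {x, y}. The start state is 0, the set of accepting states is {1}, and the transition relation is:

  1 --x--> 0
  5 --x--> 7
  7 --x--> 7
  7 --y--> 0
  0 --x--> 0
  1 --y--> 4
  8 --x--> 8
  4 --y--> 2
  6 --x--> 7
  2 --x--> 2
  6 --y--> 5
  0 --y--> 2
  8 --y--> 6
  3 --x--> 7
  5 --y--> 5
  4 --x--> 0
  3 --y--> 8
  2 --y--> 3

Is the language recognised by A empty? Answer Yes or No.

Yes

The states reachable from the start state are {0, 2, 3, 5, 6, 7, 8}.
None of the accepting states {1} is reachable, so no string is accepted and L(A) = ∅.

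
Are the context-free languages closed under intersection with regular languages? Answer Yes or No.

Run a PDA for the context-free language and a DFA for the regular one in parallel (product of finite controls, the PDA's stack unchanged, the DFA advancing only on input moves); the product PDA accepts exactly the intersection. (Intersection of two CFLs, by contrast, can fail to be context-free.)
So the context-free languages are closed under intersection with a regular language.

Yes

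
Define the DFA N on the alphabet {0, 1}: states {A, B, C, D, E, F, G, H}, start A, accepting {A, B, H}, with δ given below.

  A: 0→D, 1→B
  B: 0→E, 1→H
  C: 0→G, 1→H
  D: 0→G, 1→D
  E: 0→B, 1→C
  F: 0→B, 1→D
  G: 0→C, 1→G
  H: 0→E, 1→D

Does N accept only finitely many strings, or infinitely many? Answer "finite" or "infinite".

infinite

State B is reachable from the start and can reach an accepting state, and it lies on the cycle B → E → B.
Traversing that cycle any number of times yields accepted strings of unbounded length, so the language is infinite.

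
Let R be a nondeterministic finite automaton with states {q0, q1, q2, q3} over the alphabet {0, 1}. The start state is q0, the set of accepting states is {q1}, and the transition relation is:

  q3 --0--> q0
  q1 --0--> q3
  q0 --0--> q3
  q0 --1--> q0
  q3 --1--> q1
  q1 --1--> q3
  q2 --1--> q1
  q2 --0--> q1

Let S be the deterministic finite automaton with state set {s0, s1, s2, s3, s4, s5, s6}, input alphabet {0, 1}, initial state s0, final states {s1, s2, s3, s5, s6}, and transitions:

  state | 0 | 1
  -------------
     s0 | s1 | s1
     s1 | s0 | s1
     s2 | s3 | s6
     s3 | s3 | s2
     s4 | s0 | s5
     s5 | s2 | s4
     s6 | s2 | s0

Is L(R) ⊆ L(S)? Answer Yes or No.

Yes

Exploring the product automaton R × S from the start pair (q0, s0), following both machines on each input symbol, reaches 5 state pairs: (q0, s0), (q3, s1), (q0, s1), (q1, s1), (q3, s0).
R accepts in {q1} and S accepts in {s1, s2, s3, s5, s6}. The reachable pairs whose R-component is accepting are (q1, s1); in each of them the S-component is accepting too, so the product for L(R) \ L(S) (R-component accepting, S-component rejecting) has no reachable accepting pair and the difference is empty.
Hence every string in L(R) is also in L(S).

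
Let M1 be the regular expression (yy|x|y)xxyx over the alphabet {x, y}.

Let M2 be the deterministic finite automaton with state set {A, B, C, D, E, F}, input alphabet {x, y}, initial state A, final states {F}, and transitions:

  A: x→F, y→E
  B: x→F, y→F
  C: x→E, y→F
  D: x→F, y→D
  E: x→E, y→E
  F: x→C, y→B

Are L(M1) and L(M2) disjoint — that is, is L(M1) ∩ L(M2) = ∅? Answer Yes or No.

Yes

Converting the expression M1 to a DFA (subset construction, then merging equivalent states) gives the minimal DFA with states {r0, r1, r2, r3, r4, r5, r6, r7}, start state r0, accepting states {r7} and transitions r0: x→r1, y→r2; r1: x→r3, y→r4; r2: x→r3, y→r1; r3: x→r5, y→r4; r4: x→r4, y→r4; r5: x→r4, y→r6; r6: x→r7, y→r4; r7: x→r4, y→r4.
Exploring the product automaton M1 × M2 from the start pair (r0, A), following both machines on each input symbol, reaches 13 state pairs: (r0, A), (r1, F), (r2, E), (r3, C), (r4, B), (r3, E), (r1, E), (r5, E), (r4, F), (r4, E), (r6, E), (r4, C), (r7, E).
M1 accepts in {r7} and M2 accepts in {F}; no reachable pair has both components accepting, so no string drives both machines to acceptance simultaneously and L(M1) ∩ L(M2) = ∅.
So no string is accepted by both, and the intersection is empty.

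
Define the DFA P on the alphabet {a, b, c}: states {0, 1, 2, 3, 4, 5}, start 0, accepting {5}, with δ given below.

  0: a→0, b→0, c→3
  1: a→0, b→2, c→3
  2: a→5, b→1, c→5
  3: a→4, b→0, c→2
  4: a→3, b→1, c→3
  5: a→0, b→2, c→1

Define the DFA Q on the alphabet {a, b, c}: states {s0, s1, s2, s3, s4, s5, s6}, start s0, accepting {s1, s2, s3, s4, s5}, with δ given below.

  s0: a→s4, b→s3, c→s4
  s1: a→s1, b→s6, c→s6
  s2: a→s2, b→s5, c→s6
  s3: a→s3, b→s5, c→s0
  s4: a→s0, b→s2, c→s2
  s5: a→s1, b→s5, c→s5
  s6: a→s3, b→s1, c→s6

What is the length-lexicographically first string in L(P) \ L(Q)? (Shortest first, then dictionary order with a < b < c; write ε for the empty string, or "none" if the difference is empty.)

The string ccc is accepted by P but not by Q.
No shorter string lies in the difference, and ccc is the lexicographically first length-3 string in L(P) \ L(Q).

ccc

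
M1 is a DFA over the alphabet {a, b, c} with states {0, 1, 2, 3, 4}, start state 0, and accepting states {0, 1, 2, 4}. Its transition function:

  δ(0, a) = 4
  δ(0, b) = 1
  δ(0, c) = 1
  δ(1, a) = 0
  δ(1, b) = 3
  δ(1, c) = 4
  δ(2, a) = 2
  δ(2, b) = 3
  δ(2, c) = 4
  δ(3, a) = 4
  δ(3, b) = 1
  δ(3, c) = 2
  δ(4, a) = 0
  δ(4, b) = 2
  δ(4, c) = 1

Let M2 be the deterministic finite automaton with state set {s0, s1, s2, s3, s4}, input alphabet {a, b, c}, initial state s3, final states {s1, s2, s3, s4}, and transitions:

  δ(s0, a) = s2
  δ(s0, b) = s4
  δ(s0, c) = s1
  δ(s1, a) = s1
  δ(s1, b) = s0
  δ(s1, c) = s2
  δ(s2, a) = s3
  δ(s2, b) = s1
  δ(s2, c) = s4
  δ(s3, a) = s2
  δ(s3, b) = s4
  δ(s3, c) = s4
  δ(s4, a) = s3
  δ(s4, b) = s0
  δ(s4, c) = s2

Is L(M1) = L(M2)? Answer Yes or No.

Exploring the product automaton M1 × M2 from the start pair (0, s3), following both machines on each input symbol, reaches 5 state pairs: (0, s3), (4, s2), (1, s4), (2, s1), (3, s0).
M1 accepts in {0, 1, 2, 4} and M2 accepts in {s1, s2, s3, s4}. In every reachable pair the two components are either both accepting — (0, s3), (4, s2), (1, s4), (2, s1) — or both non-accepting, so no string is accepted by exactly one of the machines: L(M1) \ L(M2) and L(M2) \ L(M1) are both empty.
Hence every string is accepted by M1 iff it is accepted by M2, and the two languages coincide.

Yes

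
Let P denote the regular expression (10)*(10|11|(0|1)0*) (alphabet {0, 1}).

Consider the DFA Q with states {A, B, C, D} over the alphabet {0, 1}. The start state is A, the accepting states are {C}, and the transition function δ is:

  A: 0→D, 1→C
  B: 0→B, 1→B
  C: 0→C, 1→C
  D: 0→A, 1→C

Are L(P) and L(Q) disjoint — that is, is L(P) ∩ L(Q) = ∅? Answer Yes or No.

No

The string 1 is accepted by both P and Q.
Hence L(P) ∩ L(Q) ≠ ∅.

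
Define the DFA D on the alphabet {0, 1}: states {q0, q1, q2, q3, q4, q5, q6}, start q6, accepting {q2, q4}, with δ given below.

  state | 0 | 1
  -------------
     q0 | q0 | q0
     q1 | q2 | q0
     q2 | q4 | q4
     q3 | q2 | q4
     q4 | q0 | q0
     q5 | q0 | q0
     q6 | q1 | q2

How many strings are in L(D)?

6

The useful subgraph on states {q1, q2, q4, q6} is acyclic, so L(D) is finite; the longest accepting path visits 4 useful states, giving maximum string length 3.
Counting accepting paths from q6 by length: 1 of length 1, 3 of length 2, 2 of length 3. Total 6.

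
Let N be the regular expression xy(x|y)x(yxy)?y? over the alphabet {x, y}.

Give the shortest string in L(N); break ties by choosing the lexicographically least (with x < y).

By inspection of the expression, no string of length less than 4 matches, and xyxx is the lexicographically first match of length 4.

xyxx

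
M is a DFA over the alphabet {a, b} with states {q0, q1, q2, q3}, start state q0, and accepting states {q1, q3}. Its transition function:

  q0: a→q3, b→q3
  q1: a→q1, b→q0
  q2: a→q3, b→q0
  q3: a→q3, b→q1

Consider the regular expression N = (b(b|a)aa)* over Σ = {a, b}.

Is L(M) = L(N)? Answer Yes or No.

The string a is accepted by M but rejected by N.
So L(M) ≠ L(N).

No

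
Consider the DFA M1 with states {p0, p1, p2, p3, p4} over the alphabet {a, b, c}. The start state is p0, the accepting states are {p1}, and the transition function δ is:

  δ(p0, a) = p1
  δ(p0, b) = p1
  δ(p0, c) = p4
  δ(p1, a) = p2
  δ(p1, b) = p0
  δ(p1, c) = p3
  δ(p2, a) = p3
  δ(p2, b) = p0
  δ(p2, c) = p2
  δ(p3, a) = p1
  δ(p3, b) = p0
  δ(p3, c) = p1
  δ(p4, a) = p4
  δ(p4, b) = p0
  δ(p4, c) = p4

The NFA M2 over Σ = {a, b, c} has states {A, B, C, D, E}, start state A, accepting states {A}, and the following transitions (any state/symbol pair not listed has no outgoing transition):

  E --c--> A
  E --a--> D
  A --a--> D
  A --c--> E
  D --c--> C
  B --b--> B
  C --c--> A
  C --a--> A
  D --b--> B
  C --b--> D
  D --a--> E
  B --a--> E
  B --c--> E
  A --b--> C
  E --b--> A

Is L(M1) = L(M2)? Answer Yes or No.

No

The string a is accepted by M1 but rejected by M2.
So L(M1) ≠ L(M2).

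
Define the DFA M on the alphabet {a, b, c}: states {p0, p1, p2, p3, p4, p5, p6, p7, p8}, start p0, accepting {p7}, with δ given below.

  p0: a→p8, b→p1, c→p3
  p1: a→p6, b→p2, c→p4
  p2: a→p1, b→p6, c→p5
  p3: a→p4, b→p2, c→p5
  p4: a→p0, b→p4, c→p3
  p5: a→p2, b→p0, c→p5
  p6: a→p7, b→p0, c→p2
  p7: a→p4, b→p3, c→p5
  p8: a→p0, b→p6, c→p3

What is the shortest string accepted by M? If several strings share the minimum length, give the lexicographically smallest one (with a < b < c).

aba

A breadth-first search from p0 reaches an accepting state first via the path p0 → p8 → p6 → p7 on input aba.
No string of length < 3 is accepted (BFS exhausts all shorter strings without reaching an accepting state), and aba is the lexicographically least accepting string of length 3.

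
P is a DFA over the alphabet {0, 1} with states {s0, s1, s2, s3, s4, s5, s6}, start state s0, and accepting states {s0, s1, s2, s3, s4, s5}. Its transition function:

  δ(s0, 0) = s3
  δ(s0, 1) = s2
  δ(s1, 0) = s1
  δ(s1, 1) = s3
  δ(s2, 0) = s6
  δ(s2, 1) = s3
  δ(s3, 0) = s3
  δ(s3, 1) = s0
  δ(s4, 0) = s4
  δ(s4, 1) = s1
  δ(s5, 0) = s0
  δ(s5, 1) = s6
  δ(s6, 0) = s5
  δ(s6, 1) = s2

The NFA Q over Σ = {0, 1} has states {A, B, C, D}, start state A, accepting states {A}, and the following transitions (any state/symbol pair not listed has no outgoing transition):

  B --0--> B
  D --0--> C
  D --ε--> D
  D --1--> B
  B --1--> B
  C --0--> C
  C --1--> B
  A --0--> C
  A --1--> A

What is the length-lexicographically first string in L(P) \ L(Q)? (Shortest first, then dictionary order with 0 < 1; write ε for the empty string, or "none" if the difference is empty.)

The string 0 is accepted by P but not by Q.
No shorter string lies in the difference, and 0 is the lexicographically first length-1 string in L(P) \ L(Q).

0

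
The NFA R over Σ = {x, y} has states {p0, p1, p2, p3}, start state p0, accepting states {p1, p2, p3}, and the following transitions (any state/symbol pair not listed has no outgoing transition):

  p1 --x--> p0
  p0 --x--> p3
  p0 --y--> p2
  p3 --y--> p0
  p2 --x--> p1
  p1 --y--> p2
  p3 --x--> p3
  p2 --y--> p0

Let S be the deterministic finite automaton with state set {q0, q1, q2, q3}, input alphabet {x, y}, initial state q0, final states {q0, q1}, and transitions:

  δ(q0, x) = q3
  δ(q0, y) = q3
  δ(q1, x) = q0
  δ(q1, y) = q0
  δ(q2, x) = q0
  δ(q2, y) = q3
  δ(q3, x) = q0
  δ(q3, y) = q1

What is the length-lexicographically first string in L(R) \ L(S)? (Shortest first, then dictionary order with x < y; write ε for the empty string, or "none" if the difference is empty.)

The string x is accepted by R but not by S.
No shorter string lies in the difference, and x is the lexicographically first length-1 string in L(R) \ L(S).

x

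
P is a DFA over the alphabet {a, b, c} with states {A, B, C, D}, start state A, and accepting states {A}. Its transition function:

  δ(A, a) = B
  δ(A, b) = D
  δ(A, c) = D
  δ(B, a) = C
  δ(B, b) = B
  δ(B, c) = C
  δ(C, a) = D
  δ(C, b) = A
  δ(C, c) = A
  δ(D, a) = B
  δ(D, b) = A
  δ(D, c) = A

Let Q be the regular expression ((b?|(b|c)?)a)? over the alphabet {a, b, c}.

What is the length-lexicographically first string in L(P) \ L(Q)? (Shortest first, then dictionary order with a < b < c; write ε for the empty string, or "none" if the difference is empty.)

The string bb is accepted by P but not by Q.
No shorter string lies in the difference, and bb is the lexicographically first length-2 string in L(P) \ L(Q).

bb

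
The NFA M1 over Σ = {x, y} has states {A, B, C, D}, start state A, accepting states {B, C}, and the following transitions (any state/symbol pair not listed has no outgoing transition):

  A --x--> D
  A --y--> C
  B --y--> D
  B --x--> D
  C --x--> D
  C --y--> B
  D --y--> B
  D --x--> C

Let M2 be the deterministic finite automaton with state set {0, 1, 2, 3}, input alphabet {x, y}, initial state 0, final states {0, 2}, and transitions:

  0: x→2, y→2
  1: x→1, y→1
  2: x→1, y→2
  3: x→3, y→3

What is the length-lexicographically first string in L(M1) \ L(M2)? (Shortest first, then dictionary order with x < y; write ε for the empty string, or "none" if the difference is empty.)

The string xx is accepted by M1 but not by M2.
No shorter string lies in the difference, and xx is the lexicographically first length-2 string in L(M1) \ L(M2).

xx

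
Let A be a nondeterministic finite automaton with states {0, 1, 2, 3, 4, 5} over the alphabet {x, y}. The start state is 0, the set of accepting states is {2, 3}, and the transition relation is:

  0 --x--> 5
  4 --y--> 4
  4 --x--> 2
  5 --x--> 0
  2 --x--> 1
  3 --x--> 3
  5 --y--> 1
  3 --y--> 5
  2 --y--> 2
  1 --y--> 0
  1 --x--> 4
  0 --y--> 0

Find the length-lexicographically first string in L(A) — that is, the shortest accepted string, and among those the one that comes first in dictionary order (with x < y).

A breadth-first search from 0 reaches an accepting state first via the path 0 → 5 → 1 → 4 → 2 on input xyxx.
No string of length < 4 is accepted (BFS exhausts all shorter strings without reaching an accepting state), and xyxx is the lexicographically least accepting string of length 4.

xyxx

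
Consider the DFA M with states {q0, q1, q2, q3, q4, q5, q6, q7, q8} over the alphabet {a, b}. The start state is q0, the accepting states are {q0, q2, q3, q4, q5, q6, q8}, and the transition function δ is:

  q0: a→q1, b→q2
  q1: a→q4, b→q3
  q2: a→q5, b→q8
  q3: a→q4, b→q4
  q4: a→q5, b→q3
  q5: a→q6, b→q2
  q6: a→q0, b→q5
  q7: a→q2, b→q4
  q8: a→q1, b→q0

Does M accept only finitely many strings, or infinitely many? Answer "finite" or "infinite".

State q3 is reachable from the start and can reach an accepting state, and it lies on the cycle q3 → q4 → q3.
Traversing that cycle any number of times yields accepted strings of unbounded length, so the language is infinite.

infinite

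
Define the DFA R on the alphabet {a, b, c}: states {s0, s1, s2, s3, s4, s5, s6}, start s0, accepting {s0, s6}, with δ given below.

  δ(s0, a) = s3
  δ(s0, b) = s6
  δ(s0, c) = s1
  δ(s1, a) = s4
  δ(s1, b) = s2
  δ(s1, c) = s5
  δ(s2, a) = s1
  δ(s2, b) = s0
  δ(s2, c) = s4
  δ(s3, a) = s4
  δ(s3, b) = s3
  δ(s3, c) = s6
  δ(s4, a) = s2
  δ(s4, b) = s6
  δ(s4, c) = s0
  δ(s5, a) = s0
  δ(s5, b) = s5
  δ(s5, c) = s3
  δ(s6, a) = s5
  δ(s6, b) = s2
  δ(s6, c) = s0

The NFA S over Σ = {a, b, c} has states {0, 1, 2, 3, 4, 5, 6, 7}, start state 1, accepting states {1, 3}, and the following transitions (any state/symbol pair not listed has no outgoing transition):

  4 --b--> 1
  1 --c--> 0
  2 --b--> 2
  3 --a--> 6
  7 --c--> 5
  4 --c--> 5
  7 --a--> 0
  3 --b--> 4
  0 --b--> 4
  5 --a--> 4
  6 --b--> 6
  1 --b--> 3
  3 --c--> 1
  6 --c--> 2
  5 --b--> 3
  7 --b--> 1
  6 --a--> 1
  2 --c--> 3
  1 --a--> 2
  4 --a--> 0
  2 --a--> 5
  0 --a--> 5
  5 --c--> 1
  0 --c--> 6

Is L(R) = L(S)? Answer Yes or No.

Yes

Exploring the product automaton R × S from the start pair (s0, 1), following both machines on each input symbol, reaches 7 state pairs: (s0, 1), (s3, 2), (s6, 3), (s1, 0), (s4, 5), (s5, 6), (s2, 4).
R accepts in {s0, s6} and S accepts in {1, 3}. In every reachable pair the two components are either both accepting — (s0, 1), (s6, 3) — or both non-accepting, so no string is accepted by exactly one of the machines: L(R) \ L(S) and L(S) \ L(R) are both empty.
Hence every string is accepted by R iff it is accepted by S, and the two languages coincide.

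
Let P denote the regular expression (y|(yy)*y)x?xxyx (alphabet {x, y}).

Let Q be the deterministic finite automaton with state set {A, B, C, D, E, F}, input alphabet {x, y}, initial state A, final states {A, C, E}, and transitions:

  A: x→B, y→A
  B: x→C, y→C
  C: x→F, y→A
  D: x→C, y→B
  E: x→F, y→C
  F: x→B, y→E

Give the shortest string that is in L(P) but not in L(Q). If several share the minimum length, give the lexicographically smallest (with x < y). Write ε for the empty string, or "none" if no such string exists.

yxxyx

The string yxxyx is accepted by P but not by Q.
No shorter string lies in the difference, and yxxyx is the lexicographically first length-5 string in L(P) \ L(Q).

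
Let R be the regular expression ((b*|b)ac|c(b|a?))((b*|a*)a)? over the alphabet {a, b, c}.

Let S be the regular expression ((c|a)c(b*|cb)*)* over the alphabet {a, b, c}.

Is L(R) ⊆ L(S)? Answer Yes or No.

The string c is in L(R) but not in L(S).
So L(R) ⊄ L(S).

No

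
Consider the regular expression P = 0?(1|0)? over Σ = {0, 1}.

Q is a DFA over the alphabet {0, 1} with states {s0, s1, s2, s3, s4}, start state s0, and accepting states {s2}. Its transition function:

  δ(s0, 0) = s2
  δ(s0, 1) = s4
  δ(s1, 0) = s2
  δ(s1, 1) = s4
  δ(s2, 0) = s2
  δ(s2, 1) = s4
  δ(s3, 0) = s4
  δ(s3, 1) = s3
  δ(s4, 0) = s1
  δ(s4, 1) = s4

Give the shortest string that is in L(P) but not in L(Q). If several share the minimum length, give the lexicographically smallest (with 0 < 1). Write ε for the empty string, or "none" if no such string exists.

ε

The empty string ε is accepted by P but not by Q.
Since ε is the unique shortest string, it is the required witness.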